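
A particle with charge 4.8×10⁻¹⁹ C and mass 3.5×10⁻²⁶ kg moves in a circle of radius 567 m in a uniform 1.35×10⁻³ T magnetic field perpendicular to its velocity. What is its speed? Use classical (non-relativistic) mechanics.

v ≈ 1.05×10⁷ m/s

From |q|vB = mv²/r, v = |q|Br/m.
v = (4.8×10⁻¹⁹)(1.35×10⁻³)(567)/3.5×10⁻²⁶ ≈ 1.05×10⁷ m/s.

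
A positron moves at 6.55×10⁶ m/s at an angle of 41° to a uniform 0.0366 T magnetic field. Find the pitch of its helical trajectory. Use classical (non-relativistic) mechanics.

v∥ = v cosθ = 6.55×10⁶·cos41° ≈ 4.943×10⁶ m/s.
T = 2πm/(|q|B) = 2π(9.109×10⁻³¹)/((1.602×10⁻¹⁹)(0.0366)) ≈ 9.761×10⁻¹⁰ s.
pitch = v∥ T = (4.943×10⁶)(9.761×10⁻¹⁰) ≈ 4.83×10⁻³ m.

p ≈ 4.83×10⁻³ m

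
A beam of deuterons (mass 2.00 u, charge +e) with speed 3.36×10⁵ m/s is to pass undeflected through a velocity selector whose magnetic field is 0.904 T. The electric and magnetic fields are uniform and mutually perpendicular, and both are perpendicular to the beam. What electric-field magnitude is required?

For straight-line motion qE = qvB, so E = vB.
E = 3.36×10⁵ × 0.904 = 3.04×10⁵ V/m.

E = 3.04×10⁵ V/m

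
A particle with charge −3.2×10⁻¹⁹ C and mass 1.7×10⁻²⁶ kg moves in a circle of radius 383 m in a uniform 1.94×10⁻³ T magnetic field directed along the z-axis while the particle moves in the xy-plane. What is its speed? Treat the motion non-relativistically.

v ≈ 1.40×10⁷ m/s

From |q|vB = mv²/r, v = |q|Br/m.
v = (3.2×10⁻¹⁹)(1.94×10⁻³)(383)/1.7×10⁻²⁶ ≈ 1.40×10⁷ m/s.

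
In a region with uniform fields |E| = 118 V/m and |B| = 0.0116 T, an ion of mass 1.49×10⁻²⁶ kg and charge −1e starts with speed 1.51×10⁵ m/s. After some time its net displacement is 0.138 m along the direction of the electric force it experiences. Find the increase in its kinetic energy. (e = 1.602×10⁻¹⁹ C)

ΔKE ≈ 2.61×10⁻¹⁸ J

The magnetic force is always ⟂ v and does no work; only the electric force changes KE.
ΔKE = F_E · d = |q|E d = (1.602×10⁻¹⁹)(118)(0.138) ≈ 2.61×10⁻¹⁸ J.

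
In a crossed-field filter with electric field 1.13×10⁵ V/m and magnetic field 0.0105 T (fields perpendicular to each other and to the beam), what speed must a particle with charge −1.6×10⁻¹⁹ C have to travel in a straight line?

Straight-line motion ⇒ electric and magnetic forces cancel, so E = vB.
v = E/B = 1.13×10⁵/0.0105 = 1.08×10⁷ m/s.

v = 1.08×10⁷ m/s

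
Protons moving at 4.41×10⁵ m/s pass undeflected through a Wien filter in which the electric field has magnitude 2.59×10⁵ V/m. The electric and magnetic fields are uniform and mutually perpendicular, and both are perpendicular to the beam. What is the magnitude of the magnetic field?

Balance of forces in the selector: qE = qvB ⇒ B = E/v.
B = 2.59×10⁵/4.41×10⁵ = 0.587 T.

B = 0.587 T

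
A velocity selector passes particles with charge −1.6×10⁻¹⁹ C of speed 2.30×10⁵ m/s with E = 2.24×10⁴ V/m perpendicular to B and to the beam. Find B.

Balance of forces in the selector: qE = qvB ⇒ B = E/v.
B = 2.24×10⁴/2.30×10⁵ = 0.0974 T.

B = 0.0974 T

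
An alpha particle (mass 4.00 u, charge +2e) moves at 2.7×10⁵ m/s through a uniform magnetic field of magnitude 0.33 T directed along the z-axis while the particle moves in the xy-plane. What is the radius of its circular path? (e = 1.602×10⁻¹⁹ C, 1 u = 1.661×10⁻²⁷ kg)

The magnetic force provides the centripetal force: |q|vB = mv²/r.
r = mv/(|q|B) = (6.644×10⁻²⁷)(2.7×10⁵)/((3.204×10⁻¹⁹)(0.33)) ≈ 0.017 m.

r ≈ 0.017 m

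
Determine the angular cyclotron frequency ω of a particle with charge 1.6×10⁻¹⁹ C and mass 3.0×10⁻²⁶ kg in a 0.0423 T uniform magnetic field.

ω = |q|B/m.
ω = (1.6×10⁻¹⁹)(0.0423)/3.0×10⁻²⁶ ≈ 2.26×10⁵ rad/s.

ω ≈ 2.26×10⁵ rad/s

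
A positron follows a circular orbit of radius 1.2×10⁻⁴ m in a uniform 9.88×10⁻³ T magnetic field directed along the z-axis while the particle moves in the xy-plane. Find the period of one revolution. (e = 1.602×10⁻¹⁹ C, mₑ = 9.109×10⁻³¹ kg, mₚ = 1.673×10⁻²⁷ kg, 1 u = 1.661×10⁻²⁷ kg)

T ≈ 3.62×10⁻⁹ s

The cyclotron period depends only on m, q, B: T = 2πm/(|q|B).
T = 2π(9.109×10⁻³¹)/((1.602×10⁻¹⁹)(9.88×10⁻³)) ≈ 3.62×10⁻⁹ s.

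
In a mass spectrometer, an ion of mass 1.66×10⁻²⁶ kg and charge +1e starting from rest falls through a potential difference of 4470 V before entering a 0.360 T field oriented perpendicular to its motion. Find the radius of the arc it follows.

r ≈ 0.0845 m

Acceleration: |q|V = ½mv² ⇒ v = √(2|q|V/m) = √(2·1.602×10⁻¹⁹·4470/1.66×10⁻²⁶) ≈ 2.937×10⁵ m/s.
In the field: r = mv/(|q|B) = (1.66×10⁻²⁶)(2.937×10⁵)/((1.602×10⁻¹⁹)(0.360)) ≈ 0.0845 m.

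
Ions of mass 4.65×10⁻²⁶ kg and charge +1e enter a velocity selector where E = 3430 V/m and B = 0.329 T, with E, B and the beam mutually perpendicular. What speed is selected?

For undeflected motion the electric and magnetic forces balance: qE = qvB.
v = E/B = 3430/0.329 = 1.04×10⁴ m/s.
The result is independent of the particle's charge and mass.

v = 1.04×10⁴ m/s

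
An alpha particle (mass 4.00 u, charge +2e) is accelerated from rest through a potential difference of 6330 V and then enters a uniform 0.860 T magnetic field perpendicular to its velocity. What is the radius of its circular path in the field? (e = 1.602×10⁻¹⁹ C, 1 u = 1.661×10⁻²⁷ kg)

Acceleration: |q|V = ½mv² ⇒ v = √(2|q|V/m) = √(2·3.204×10⁻¹⁹·6330/6.644×10⁻²⁷) ≈ 7.814×10⁵ m/s.
In the field: r = mv/(|q|B) = (6.644×10⁻²⁷)(7.814×10⁵)/((3.204×10⁻¹⁹)(0.860)) ≈ 0.0188 m.

r ≈ 0.0188 m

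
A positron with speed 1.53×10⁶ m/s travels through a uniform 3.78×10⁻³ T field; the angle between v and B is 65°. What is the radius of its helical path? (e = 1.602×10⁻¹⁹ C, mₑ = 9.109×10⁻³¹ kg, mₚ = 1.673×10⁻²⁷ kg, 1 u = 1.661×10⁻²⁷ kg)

v⊥ = v sinθ = 1.53×10⁶·sin65° ≈ 1.387×10⁶ m/s.
r = m v⊥/(|q|B) = (9.109×10⁻³¹)(1.387×10⁶)/((1.602×10⁻¹⁹)(3.78×10⁻³)) ≈ 2.09×10⁻³ m.

r ≈ 2.09×10⁻³ m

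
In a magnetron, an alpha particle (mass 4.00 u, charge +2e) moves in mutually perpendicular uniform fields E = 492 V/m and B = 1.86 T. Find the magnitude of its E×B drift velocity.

v_d ≈ 265 m/s

The E×B drift speed is v_d = E/B.
v_d = 492/1.86 = 265 m/s.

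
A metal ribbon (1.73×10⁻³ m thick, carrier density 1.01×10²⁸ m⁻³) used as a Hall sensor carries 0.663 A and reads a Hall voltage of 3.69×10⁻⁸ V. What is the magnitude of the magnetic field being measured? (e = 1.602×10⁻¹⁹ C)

From V_H = IB/(n e t), B = V_H n e t / I.
B = (3.69×10⁻⁸)(1.01×10²⁸)(1.602×10⁻¹⁹)(1.73×10⁻³)/0.663 ≈ 0.156 T.

B ≈ 0.156 T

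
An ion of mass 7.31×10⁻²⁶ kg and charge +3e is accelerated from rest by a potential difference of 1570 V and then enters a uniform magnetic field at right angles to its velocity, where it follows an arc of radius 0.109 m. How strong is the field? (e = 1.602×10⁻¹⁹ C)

B ≈ 0.200 T

v = √(2|q|V/m) = √(2·4.806×10⁻¹⁹·1570/7.31×10⁻²⁶) ≈ 1.437×10⁵ m/s.
B = mv/(|q|r) = (7.31×10⁻²⁶)(1.437×10⁵)/((4.806×10⁻¹⁹)(0.109)) ≈ 0.200 T.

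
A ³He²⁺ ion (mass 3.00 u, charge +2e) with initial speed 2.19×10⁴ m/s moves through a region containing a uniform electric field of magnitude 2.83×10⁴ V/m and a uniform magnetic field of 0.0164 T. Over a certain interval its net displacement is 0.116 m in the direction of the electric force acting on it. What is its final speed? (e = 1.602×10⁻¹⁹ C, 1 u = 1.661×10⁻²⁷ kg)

v_f ≈ 6.50×10⁵ m/s

B does no work; ΔKE = |q|E d.
½mv_f² = ½mv₀² + |q|Ed = ½(4.983×10⁻²⁷)(2.19×10⁴)² + (3.204×10⁻¹⁹)(2.83×10⁴)(0.116) ≈ 1.195×10⁻¹⁸ J + 1.052×10⁻¹⁵ J ≈ 1.053×10⁻¹⁵ J.
v_f = √(2·1.053×10⁻¹⁵/4.983×10⁻²⁷) ≈ 6.50×10⁵ m/s.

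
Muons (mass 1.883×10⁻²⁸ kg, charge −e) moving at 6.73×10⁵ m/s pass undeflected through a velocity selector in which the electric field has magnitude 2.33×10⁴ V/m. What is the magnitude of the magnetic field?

B = 0.0346 T

Balance of forces in the selector: qE = qvB ⇒ B = E/v.
B = 2.33×10⁴/6.73×10⁵ = 0.0346 T.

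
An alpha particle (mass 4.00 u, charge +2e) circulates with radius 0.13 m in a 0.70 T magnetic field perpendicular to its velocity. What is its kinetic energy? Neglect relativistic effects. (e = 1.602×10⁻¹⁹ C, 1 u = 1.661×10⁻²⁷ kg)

KE ≈ 4.0×10⁵ eV

v = |q|Br/m, then KE = ½mv² = (qBr)²/(2m).
v = (3.204×10⁻¹⁹)(0.70)(0.13)/6.644×10⁻²⁷ ≈ 4.388×10⁶ m/s.
KE = ½(6.644×10⁻²⁷)(4.388×10⁶)² ≈ 6.4×10⁻¹⁴ J = 4.0×10⁵ eV.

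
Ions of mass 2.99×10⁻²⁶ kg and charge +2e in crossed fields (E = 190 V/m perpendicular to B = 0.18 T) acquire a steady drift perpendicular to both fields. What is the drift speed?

The steady drift has the magnetic force balancing the electric force, so v_d = E/B.
v_d = 190/0.18 = 1100 m/s.

v_d ≈ 1100 m/s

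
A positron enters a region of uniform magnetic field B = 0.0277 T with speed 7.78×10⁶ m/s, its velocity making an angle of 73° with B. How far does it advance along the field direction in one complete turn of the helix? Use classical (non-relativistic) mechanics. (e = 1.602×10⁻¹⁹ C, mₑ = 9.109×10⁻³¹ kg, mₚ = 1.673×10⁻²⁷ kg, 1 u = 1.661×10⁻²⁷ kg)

p ≈ 2.93×10⁻³ m

v∥ = v cosθ = 7.78×10⁶·cos73° ≈ 2.275×10⁶ m/s.
T = 2πm/(|q|B) = 2π(9.109×10⁻³¹)/((1.602×10⁻¹⁹)(0.0277)) ≈ 1.290×10⁻⁹ s.
pitch = v∥ T = (2.275×10⁶)(1.290×10⁻⁹) ≈ 2.93×10⁻³ m.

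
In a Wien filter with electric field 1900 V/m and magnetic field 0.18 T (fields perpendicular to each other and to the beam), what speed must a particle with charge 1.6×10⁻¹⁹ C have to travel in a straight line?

Zero net Lorentz force requires |qE| = |q v×B|, i.e. E = vB.
v = E/B = 1900/0.18 = 1.1×10⁴ m/s.

v = 1.1×10⁴ m/s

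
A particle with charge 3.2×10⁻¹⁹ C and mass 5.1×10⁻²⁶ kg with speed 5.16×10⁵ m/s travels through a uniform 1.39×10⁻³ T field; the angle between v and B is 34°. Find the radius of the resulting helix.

r ≈ 33.1 m

v⊥ = v sinθ = 5.16×10⁵·sin34° ≈ 2.885×10⁵ m/s.
r = m v⊥/(|q|B) = (5.1×10⁻²⁶)(2.885×10⁵)/((3.2×10⁻¹⁹)(1.39×10⁻³)) ≈ 33.1 m.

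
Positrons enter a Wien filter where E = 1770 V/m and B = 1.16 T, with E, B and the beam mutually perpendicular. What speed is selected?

v = 1530 m/s

Straight-line motion ⇒ electric and magnetic forces cancel, so E = vB.
v = E/B = 1770/1.16 = 1530 m/s.
The result is independent of the particle's charge and mass.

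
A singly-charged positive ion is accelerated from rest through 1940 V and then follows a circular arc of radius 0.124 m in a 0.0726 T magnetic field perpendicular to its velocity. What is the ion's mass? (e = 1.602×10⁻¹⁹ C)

Combine |q|V = ½mv² and r = mv/(|q|B): eliminate v to get m = qB²r²/(2V).
m = (1.602×10⁻¹⁹)(0.0726)²(0.124)²/(2·1940) ≈ 3.35×10⁻²⁷ kg.

m ≈ 3.35×10⁻²⁷ kg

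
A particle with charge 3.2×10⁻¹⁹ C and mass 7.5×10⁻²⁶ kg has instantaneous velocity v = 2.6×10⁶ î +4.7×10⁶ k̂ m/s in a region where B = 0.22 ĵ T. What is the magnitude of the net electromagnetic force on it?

|F| ≈ 3.78×10⁻¹³ N

v×B = (-1.03×10⁶, 0, 5.72×10⁵) N/C.
F = q v×B = (3.2×10⁻¹⁹ C)·(-1.03×10⁶, 0, 5.72×10⁵) = (-3.31×10⁻¹³, 0, 1.83×10⁻¹³) N.
|F| = 3.78×10⁻¹³ N.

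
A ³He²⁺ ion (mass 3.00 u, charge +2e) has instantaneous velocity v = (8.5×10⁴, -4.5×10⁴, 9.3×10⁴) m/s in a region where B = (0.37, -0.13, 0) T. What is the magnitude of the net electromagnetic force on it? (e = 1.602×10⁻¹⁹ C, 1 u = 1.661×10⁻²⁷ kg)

|F| ≈ 1.18×10⁻¹⁴ N

v×B = (1.21×10⁴, 3.44×10⁴, 5600) N/C.
F = q v×B = (3.204×10⁻¹⁹ C)·(1.21×10⁴, 3.44×10⁴, 5600) = (3.87×10⁻¹⁵, 1.10×10⁻¹⁴, 1.79×10⁻¹⁵) N.
|F| = 1.18×10⁻¹⁴ N.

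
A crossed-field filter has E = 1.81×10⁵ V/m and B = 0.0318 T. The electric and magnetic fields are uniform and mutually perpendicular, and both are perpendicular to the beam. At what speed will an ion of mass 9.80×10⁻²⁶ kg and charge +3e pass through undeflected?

Straight-line motion ⇒ electric and magnetic forces cancel, so E = vB.
v = E/B = 1.81×10⁵/0.0318 = 5.69×10⁶ m/s.

v = 5.69×10⁶ m/s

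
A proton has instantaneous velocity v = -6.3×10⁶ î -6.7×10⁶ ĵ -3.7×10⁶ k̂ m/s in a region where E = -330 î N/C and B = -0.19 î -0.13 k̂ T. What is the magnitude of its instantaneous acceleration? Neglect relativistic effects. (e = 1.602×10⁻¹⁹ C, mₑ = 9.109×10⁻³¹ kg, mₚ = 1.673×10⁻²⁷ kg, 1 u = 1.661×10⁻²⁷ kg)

|a| ≈ 1.48×10¹⁴ m/s²

v×B = (8.71×10⁵, -1.16×10⁵, -1.27×10⁶) N/C.
E + v×B = (8.71×10⁵, -1.16×10⁵, -1.27×10⁶) N/C.
F = q(E + v×B) = (1.602×10⁻¹⁹ C)·(8.71×10⁵, -1.16×10⁵, -1.27×10⁶) = (1.39×10⁻¹³, -1.86×10⁻¹⁴, -2.04×10⁻¹³) N.
|a| = |F|/m = 2.478×10⁻¹³/1.673×10⁻²⁷ ≈ 1.48×10¹⁴ m/s².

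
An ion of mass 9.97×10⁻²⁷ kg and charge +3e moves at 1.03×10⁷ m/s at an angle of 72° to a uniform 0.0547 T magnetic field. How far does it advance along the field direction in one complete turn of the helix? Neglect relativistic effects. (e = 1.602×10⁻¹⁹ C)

p ≈ 7.58 m

v∥ = v cosθ = 1.03×10⁷·cos72° ≈ 3.183×10⁶ m/s.
T = 2πm/(|q|B) = 2π(9.97×10⁻²⁷)/((4.806×10⁻¹⁹)(0.0547)) ≈ 2.383×10⁻⁶ s.
pitch = v∥ T = (3.183×10⁶)(2.383×10⁻⁶) ≈ 7.58 m.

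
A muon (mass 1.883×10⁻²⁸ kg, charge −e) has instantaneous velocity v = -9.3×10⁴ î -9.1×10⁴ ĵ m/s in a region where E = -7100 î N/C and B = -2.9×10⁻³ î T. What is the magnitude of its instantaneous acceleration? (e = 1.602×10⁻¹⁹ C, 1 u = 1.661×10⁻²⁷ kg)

v×B = (0, 0, -264) N/C.
E + v×B = (-7100, 0, -264) N/C.
F = q(E + v×B) = (−1.602×10⁻¹⁹ C)·(-7100, 0, -264) = (1.14×10⁻¹⁵, 0, 4.23×10⁻¹⁷) N.
|a| = |F|/m = 1.138×10⁻¹⁵/1.883×10⁻²⁸ ≈ 6.04×10¹² m/s².

|a| ≈ 6.04×10¹² m/s²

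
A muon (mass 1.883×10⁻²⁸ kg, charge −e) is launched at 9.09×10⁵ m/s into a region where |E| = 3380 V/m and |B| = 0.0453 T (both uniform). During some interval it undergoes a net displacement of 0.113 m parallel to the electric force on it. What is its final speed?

B does no work; ΔKE = |q|E d.
½mv_f² = ½mv₀² + |q|Ed = ½(1.883×10⁻²⁸)(9.09×10⁵)² + (1.602×10⁻¹⁹)(3380)(0.113) ≈ 7.779×10⁻¹⁷ J + 6.119×10⁻¹⁷ J ≈ 1.390×10⁻¹⁶ J.
v_f = √(2·1.390×10⁻¹⁶/1.883×10⁻²⁸) ≈ 1.21×10⁶ m/s.

v_f ≈ 1.21×10⁶ m/s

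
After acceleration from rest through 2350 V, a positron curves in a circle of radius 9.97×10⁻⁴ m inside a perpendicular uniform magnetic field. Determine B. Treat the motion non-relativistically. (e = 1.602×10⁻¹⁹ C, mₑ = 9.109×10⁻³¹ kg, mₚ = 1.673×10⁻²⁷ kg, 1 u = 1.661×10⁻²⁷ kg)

v = √(2|q|V/m) = √(2·1.602×10⁻¹⁹·2350/9.109×10⁻³¹) ≈ 2.875×10⁷ m/s.
B = mv/(|q|r) = (9.109×10⁻³¹)(2.875×10⁷)/((1.602×10⁻¹⁹)(9.97×10⁻⁴)) ≈ 0.164 T.

B ≈ 0.164 T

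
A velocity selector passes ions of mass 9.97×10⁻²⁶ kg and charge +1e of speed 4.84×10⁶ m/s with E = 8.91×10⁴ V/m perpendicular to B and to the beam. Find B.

Balance of forces in the selector: qE = qvB ⇒ B = E/v.
B = 8.91×10⁴/4.84×10⁶ = 0.0184 T.

B = 0.0184 T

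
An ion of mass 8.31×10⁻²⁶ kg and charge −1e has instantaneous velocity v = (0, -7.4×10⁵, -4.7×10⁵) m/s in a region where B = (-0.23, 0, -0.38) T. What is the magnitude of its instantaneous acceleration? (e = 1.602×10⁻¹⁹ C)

|a| ≈ 6.67×10¹¹ m/s²

v×B = (2.81×10⁵, 1.08×10⁵, -1.70×10⁵) N/C.
F = q v×B = (−1.602×10⁻¹⁹ C)·(2.81×10⁵, 1.08×10⁵, -1.70×10⁵) = (-4.50×10⁻¹⁴, -1.73×10⁻¹⁴, 2.73×10⁻¹⁴) N.
|a| = |F|/m = 5.543×10⁻¹⁴/8.31×10⁻²⁶ ≈ 6.67×10¹¹ m/s².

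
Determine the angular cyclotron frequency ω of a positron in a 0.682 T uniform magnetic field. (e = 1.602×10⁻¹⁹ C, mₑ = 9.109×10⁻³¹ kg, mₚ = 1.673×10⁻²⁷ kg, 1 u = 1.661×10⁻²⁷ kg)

ω ≈ 1.20×10¹¹ rad/s

ω = |q|B/m.
ω = (1.602×10⁻¹⁹)(0.682)/9.109×10⁻³¹ ≈ 1.20×10¹¹ rad/s.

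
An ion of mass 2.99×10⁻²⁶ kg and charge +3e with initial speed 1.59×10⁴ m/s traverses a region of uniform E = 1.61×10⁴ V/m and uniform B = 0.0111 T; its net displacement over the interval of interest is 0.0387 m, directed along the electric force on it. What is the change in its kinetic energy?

ΔKE ≈ 2.99×10⁻¹⁶ J

The magnetic force is always ⟂ v and does no work; only the electric force changes KE.
ΔKE = F_E · d = |q|E d = (4.806×10⁻¹⁹)(1.61×10⁴)(0.0387) ≈ 2.99×10⁻¹⁶ J.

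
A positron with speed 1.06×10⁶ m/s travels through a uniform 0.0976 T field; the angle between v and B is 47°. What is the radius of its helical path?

v⊥ = v sinθ = 1.06×10⁶·sin47° ≈ 7.752×10⁵ m/s.
r = m v⊥/(|q|B) = (9.109×10⁻³¹)(7.752×10⁵)/((1.602×10⁻¹⁹)(0.0976)) ≈ 4.52×10⁻⁵ m.

r ≈ 4.52×10⁻⁵ m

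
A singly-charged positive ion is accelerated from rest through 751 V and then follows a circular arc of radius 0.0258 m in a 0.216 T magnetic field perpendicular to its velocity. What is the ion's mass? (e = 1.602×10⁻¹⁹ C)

m ≈ 3.31×10⁻²⁷ kg

Combine |q|V = ½mv² and r = mv/(|q|B): eliminate v to get m = qB²r²/(2V).
m = (1.602×10⁻¹⁹)(0.216)²(0.0258)²/(2·751) ≈ 3.31×10⁻²⁷ kg.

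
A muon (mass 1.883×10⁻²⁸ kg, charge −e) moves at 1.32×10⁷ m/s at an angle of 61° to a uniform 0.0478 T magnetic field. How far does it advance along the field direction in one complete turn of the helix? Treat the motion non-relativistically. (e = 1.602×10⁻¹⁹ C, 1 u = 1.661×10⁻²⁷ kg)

p ≈ 0.989 m

v∥ = v cosθ = 1.32×10⁷·cos61° ≈ 6.399×10⁶ m/s.
T = 2πm/(|q|B) = 2π(1.883×10⁻²⁸)/((1.602×10⁻¹⁹)(0.0478)) ≈ 1.545×10⁻⁷ s.
pitch = v∥ T = (6.399×10⁶)(1.545×10⁻⁷) ≈ 0.989 m.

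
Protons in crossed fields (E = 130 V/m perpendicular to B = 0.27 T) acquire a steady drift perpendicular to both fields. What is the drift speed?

v_d ≈ 480 m/s

The steady drift has the magnetic force balancing the electric force, so v_d = E/B.
v_d = 130/0.27 = 480 m/s.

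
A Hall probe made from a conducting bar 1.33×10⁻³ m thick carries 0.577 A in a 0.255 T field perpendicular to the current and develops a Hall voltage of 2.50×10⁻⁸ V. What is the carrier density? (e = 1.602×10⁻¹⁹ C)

n ≈ 2.76×10²⁸ m⁻³

From V_H = IB/(n e t), n = IB/(V_H e t).
n = (0.577)(0.255)/((2.50×10⁻⁸)(1.602×10⁻¹⁹)(1.33×10⁻³)) ≈ 2.76×10²⁸ m⁻³.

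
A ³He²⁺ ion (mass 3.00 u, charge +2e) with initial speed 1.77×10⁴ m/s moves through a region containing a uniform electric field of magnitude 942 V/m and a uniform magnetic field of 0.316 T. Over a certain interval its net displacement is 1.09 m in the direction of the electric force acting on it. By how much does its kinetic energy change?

The magnetic force is always ⟂ v and does no work; only the electric force changes KE.
ΔKE = F_E · d = |q|E d = (3.204×10⁻¹⁹)(942)(1.09) ≈ 3.29×10⁻¹⁶ J.

ΔKE ≈ 3.29×10⁻¹⁶ J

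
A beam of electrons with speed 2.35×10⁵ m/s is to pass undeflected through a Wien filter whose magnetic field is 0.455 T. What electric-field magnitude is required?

E = 1.07×10⁵ V/m

For straight-line motion qE = qvB, so E = vB.
E = 2.35×10⁵ × 0.455 = 1.07×10⁵ V/m.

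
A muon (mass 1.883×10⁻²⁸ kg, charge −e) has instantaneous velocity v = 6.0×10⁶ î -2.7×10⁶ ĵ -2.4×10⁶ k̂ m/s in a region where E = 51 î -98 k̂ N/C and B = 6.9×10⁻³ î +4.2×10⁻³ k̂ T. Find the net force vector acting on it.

F ≈ (1.81×10⁻¹⁵, 6.69×10⁻¹⁵, -2.97×10⁻¹⁵) N

v×B = (-1.13×10⁴, -4.18×10⁴, 1.86×10⁴) N/C.
E + v×B = (-1.13×10⁴, -4.18×10⁴, 1.85×10⁴) N/C.
F = q(E + v×B) = (−1.602×10⁻¹⁹ C)·(-1.13×10⁴, -4.18×10⁴, 1.85×10⁴) = (1.81×10⁻¹⁵, 6.69×10⁻¹⁵, -2.97×10⁻¹⁵) N.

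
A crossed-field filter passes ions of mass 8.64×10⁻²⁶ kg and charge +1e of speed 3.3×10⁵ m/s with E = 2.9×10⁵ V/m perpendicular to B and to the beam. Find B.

Balance of forces in the selector: qE = qvB ⇒ B = E/v.
B = 2.9×10⁵/3.3×10⁵ = 0.88 T.

B = 0.88 T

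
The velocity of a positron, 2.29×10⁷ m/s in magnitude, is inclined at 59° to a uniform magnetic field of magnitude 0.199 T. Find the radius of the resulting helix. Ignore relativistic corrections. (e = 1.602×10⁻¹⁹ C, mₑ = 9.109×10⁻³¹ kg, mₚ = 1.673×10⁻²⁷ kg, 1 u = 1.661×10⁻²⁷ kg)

v⊥ = v sinθ = 2.29×10⁷·sin59° ≈ 1.963×10⁷ m/s.
r = m v⊥/(|q|B) = (9.109×10⁻³¹)(1.963×10⁷)/((1.602×10⁻¹⁹)(0.199)) ≈ 5.61×10⁻⁴ m.

r ≈ 5.61×10⁻⁴ m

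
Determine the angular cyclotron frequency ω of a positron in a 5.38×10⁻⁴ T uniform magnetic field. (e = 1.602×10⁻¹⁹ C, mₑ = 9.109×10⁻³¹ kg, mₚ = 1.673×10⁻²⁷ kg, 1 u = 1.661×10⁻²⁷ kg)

ω ≈ 9.46×10⁷ rad/s

ω = |q|B/m.
ω = (1.602×10⁻¹⁹)(5.38×10⁻⁴)/9.109×10⁻³¹ ≈ 9.46×10⁷ rad/s.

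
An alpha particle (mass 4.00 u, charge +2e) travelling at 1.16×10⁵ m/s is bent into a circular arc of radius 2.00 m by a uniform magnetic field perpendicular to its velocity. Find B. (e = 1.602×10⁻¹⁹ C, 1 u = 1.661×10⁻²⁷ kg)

B ≈ 1.20×10⁻³ T

From |q|vB = mv²/r, B = mv/(|q|r).
B = (6.644×10⁻²⁷)(1.16×10⁵)/((3.204×10⁻¹⁹)(2.00)) ≈ 1.20×10⁻³ T.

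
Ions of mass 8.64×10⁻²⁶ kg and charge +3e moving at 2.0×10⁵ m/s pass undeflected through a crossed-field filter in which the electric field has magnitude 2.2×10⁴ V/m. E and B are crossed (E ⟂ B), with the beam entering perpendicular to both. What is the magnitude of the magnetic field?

B = 0.11 T

Balance of forces in the selector: qE = qvB ⇒ B = E/v.
B = 2.2×10⁴/2.0×10⁵ = 0.11 T.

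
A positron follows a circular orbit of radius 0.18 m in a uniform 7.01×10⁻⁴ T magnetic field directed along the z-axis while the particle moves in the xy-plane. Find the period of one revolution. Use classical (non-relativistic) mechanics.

T ≈ 5.10×10⁻⁸ s

The cyclotron period depends only on m, q, B: T = 2πm/(|q|B).
T = 2π(9.109×10⁻³¹)/((1.602×10⁻¹⁹)(7.01×10⁻⁴)) ≈ 5.10×10⁻⁸ s.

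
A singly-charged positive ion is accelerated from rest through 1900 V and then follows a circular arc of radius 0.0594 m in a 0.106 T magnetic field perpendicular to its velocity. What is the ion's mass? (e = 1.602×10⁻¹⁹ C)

m ≈ 1.67×10⁻²⁷ kg

Combine |q|V = ½mv² and r = mv/(|q|B): eliminate v to get m = qB²r²/(2V).
m = (1.602×10⁻¹⁹)(0.106)²(0.0594)²/(2·1900) ≈ 1.67×10⁻²⁷ kg.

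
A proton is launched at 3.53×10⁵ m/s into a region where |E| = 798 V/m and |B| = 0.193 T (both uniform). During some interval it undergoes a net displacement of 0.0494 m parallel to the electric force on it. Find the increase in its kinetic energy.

The magnetic force is always ⟂ v and does no work; only the electric force changes KE.
ΔKE = F_E · d = |q|E d = (1.602×10⁻¹⁹)(798)(0.0494) ≈ 6.32×10⁻¹⁸ J.

ΔKE ≈ 6.32×10⁻¹⁸ J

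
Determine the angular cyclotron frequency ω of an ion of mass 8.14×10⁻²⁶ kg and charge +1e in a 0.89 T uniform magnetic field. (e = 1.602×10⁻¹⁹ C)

ω = |q|B/m.
ω = (1.602×10⁻¹⁹)(0.89)/8.14×10⁻²⁶ ≈ 1.8×10⁶ rad/s.

ω ≈ 1.8×10⁶ rad/s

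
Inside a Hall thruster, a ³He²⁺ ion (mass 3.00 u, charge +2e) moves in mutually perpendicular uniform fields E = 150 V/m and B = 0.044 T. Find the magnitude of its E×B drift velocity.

v_d ≈ 3400 m/s

In crossed fields the guiding centre drifts at v_d = |E×B|/B² = E/B, independent of charge and mass.
v_d = 150/0.044 = 3400 m/s.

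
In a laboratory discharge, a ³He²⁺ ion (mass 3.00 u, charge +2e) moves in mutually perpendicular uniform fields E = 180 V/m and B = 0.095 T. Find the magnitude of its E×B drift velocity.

The E×B drift speed is v_d = E/B.
v_d = 180/0.095 = 1900 m/s.

v_d ≈ 1900 m/s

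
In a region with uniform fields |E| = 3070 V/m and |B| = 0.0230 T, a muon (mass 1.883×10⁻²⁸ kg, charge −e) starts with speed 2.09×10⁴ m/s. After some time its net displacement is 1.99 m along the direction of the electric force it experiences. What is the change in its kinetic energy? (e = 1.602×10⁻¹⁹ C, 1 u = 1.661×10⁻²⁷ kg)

ΔKE ≈ 9.79×10⁻¹⁶ J

The magnetic force is always ⟂ v and does no work; only the electric force changes KE.
ΔKE = F_E · d = |q|E d = (1.602×10⁻¹⁹)(3070)(1.99) ≈ 9.79×10⁻¹⁶ J.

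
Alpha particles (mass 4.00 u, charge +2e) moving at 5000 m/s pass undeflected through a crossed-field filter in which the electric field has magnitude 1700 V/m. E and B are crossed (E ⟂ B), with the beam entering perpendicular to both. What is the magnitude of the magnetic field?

Balance of forces in the selector: qE = qvB ⇒ B = E/v.
B = 1700/5000 = 0.34 T.

B = 0.34 T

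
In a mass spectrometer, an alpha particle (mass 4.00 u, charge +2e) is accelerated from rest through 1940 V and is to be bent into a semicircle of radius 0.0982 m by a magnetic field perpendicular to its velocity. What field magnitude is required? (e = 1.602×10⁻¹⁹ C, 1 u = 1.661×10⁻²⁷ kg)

B ≈ 0.0913 T

v = √(2|q|V/m) = √(2·3.204×10⁻¹⁹·1940/6.644×10⁻²⁷) ≈ 4.326×10⁵ m/s.
B = mv/(|q|r) = (6.644×10⁻²⁷)(4.326×10⁵)/((3.204×10⁻¹⁹)(0.0982)) ≈ 0.0913 T.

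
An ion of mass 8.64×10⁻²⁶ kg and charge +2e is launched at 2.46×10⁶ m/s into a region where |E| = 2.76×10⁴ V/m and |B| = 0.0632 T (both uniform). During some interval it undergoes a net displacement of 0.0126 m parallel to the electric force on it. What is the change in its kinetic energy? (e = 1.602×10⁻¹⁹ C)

ΔKE ≈ 1.11×10⁻¹⁶ J

The magnetic force is always ⟂ v and does no work; only the electric force changes KE.
ΔKE = F_E · d = |q|E d = (3.204×10⁻¹⁹)(2.76×10⁴)(0.0126) ≈ 1.11×10⁻¹⁶ J.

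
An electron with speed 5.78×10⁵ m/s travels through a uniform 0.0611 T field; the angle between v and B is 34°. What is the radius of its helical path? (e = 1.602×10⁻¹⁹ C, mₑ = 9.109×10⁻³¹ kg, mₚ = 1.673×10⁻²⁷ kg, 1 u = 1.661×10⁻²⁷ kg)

v⊥ = v sinθ = 5.78×10⁵·sin34° ≈ 3.232×10⁵ m/s.
r = m v⊥/(|q|B) = (9.109×10⁻³¹)(3.232×10⁵)/((1.602×10⁻¹⁹)(0.0611)) ≈ 3.01×10⁻⁵ m.

r ≈ 3.01×10⁻⁵ m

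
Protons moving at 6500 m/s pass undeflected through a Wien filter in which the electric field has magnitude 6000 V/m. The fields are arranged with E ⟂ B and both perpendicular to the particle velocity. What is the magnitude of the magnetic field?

B = 0.92 T

Balance of forces in the selector: qE = qvB ⇒ B = E/v.
B = 6000/6500 = 0.92 T.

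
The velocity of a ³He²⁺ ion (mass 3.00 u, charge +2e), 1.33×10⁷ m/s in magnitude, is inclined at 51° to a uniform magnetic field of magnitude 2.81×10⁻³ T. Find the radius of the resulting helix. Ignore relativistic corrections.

r ≈ 57.2 m

v⊥ = v sinθ = 1.33×10⁷·sin51° ≈ 1.034×10⁷ m/s.
r = m v⊥/(|q|B) = (4.983×10⁻²⁷)(1.034×10⁷)/((3.204×10⁻¹⁹)(2.81×10⁻³)) ≈ 57.2 m.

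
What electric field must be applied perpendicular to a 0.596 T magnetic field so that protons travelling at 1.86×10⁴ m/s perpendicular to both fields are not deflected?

E = 1.11×10⁴ V/m

For straight-line motion qE = qvB, so E = vB.
E = 1.86×10⁴ × 0.596 = 1.11×10⁴ V/m.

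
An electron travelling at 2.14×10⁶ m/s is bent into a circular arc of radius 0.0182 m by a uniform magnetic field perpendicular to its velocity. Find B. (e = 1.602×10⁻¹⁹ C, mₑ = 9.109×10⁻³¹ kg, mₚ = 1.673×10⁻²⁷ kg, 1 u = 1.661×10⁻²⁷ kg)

From |q|vB = mv²/r, B = mv/(|q|r).
B = (9.109×10⁻³¹)(2.14×10⁶)/((1.602×10⁻¹⁹)(0.0182)) ≈ 6.69×10⁻⁴ T.

B ≈ 6.69×10⁻⁴ T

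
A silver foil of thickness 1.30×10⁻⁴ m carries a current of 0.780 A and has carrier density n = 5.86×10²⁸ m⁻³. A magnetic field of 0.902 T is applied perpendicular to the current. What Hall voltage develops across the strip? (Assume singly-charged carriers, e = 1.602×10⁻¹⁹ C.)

V_H = IB/(n e t).
V_H = (0.780)(0.902)/((5.86×10²⁸)(1.602×10⁻¹⁹)(1.30×10⁻⁴)) ≈ 5.76×10⁻⁷ V.

V_H ≈ 5.76×10⁻⁷ V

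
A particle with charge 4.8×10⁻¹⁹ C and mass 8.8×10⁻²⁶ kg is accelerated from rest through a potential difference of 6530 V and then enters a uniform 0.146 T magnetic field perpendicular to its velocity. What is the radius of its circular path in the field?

Acceleration: |q|V = ½mv² ⇒ v = √(2|q|V/m) = √(2·4.8×10⁻¹⁹·6530/8.8×10⁻²⁶) ≈ 2.669×10⁵ m/s.
In the field: r = mv/(|q|B) = (8.8×10⁻²⁶)(2.669×10⁵)/((4.8×10⁻¹⁹)(0.146)) ≈ 0.335 m.

r ≈ 0.335 m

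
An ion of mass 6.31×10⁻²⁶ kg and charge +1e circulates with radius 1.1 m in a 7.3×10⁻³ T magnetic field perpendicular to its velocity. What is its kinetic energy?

v = |q|Br/m, then KE = ½mv² = (qBr)²/(2m).
v = (1.602×10⁻¹⁹)(7.3×10⁻³)(1.1)/6.31×10⁻²⁶ ≈ 2.039×10⁴ m/s.
KE = ½(6.31×10⁻²⁶)(2.039×10⁴)² ≈ 1.3×10⁻¹⁷ J.

KE ≈ 1.3×10⁻¹⁷ J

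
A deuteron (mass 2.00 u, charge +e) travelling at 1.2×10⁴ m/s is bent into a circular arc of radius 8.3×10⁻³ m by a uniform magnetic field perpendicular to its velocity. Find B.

B ≈ 0.030 T

From |q|vB = mv²/r, B = mv/(|q|r).
B = (3.322×10⁻²⁷)(1.2×10⁴)/((1.602×10⁻¹⁹)(8.3×10⁻³)) ≈ 0.030 T.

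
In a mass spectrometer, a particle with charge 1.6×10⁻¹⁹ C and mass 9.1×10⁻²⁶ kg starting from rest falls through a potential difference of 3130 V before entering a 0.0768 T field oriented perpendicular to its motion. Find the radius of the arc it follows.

r ≈ 0.777 m

Acceleration: |q|V = ½mv² ⇒ v = √(2|q|V/m) = √(2·1.6×10⁻¹⁹·3130/9.1×10⁻²⁶) ≈ 1.049×10⁵ m/s.
In the field: r = mv/(|q|B) = (9.1×10⁻²⁶)(1.049×10⁵)/((1.6×10⁻¹⁹)(0.0768)) ≈ 0.777 m.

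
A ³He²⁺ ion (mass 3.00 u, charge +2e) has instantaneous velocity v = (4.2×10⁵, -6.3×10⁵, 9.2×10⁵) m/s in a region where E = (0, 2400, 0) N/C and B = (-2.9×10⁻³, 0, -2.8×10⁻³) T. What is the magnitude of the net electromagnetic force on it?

v×B = (1760, -1490, -1830) N/C.
E + v×B = (1760, 908, -1830) N/C.
F = q(E + v×B) = (3.204×10⁻¹⁹ C)·(1760, 908, -1830) = (5.65×10⁻¹⁶, 2.91×10⁻¹⁶, -5.85×10⁻¹⁶) N.
|F| = 8.64×10⁻¹⁶ N.

|F| ≈ 8.64×10⁻¹⁶ N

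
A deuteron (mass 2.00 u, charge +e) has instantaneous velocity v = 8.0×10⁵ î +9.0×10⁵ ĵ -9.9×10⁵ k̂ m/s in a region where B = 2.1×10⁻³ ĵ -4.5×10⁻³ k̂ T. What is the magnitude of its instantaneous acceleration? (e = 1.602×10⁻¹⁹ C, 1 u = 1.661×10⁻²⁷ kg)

|a| ≈ 2.14×10¹¹ m/s²

v×B = (-1970, 3600, 1680) N/C.
F = q v×B = (1.602×10⁻¹⁹ C)·(-1970, 3600, 1680) = (-3.16×10⁻¹⁶, 5.77×10⁻¹⁶, 2.69×10⁻¹⁶) N.
|a| = |F|/m = 7.105×10⁻¹⁶/3.322×10⁻²⁷ ≈ 2.14×10¹¹ m/s².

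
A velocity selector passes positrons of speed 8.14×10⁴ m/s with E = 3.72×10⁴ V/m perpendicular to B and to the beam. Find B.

Balance of forces in the selector: qE = qvB ⇒ B = E/v.
B = 3.72×10⁴/8.14×10⁴ = 0.457 T.

B = 0.457 T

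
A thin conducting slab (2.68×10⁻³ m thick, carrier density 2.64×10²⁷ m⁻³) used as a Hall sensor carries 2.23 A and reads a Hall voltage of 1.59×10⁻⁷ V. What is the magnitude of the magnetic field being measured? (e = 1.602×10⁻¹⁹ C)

B ≈ 0.0808 T

From V_H = IB/(n e t), B = V_H n e t / I.
B = (1.59×10⁻⁷)(2.64×10²⁷)(1.602×10⁻¹⁹)(2.68×10⁻³)/2.23 ≈ 0.0808 T.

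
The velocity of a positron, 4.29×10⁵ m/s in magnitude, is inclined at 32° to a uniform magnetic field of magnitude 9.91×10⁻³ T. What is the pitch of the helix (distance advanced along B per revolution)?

p ≈ 1.31×10⁻³ m

v∥ = v cosθ = 4.29×10⁵·cos32° ≈ 3.638×10⁵ m/s.
T = 2πm/(|q|B) = 2π(9.109×10⁻³¹)/((1.602×10⁻¹⁹)(9.91×10⁻³)) ≈ 3.605×10⁻⁹ s.
pitch = v∥ T = (3.638×10⁵)(3.605×10⁻⁹) ≈ 1.31×10⁻³ m.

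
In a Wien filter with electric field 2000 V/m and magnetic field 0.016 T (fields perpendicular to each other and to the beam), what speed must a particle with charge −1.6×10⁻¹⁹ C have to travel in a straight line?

For undeflected motion the electric and magnetic forces balance: qE = qvB.
v = E/B = 2000/0.016 = 1.2×10⁵ m/s.
The result is independent of the particle's charge and mass.

v = 1.2×10⁵ m/s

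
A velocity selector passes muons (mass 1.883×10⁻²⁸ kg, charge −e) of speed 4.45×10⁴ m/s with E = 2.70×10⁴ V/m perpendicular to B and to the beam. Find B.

B = 0.607 T

Balance of forces in the selector: qE = qvB ⇒ B = E/v.
B = 2.70×10⁴/4.45×10⁴ = 0.607 T.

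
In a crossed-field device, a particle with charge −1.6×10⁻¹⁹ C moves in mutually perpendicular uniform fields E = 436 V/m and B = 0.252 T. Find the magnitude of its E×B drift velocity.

In crossed fields the guiding centre drifts at v_d = |E×B|/B² = E/B, independent of charge and mass.
v_d = 436/0.252 = 1730 m/s.

v_d ≈ 1730 m/s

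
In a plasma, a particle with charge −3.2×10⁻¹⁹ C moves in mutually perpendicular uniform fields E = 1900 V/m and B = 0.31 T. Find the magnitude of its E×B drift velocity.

v_d ≈ 6100 m/s

The E×B drift speed is v_d = E/B.
v_d = 1900/0.31 = 6100 m/s.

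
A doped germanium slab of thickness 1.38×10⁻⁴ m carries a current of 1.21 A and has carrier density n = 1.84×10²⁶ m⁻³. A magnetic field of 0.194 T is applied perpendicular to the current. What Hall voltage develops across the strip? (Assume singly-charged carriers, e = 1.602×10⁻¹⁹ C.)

V_H = IB/(n e t).
V_H = (1.21)(0.194)/((1.84×10²⁶)(1.602×10⁻¹⁹)(1.38×10⁻⁴)) ≈ 5.77×10⁻⁵ V.

V_H ≈ 5.77×10⁻⁵ V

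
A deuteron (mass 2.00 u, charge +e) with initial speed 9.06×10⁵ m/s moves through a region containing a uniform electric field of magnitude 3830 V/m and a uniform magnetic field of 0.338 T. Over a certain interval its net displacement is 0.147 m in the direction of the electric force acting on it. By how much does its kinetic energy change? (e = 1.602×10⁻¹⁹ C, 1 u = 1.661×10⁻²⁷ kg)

ΔKE ≈ 9.02×10⁻¹⁷ J

The magnetic force is always ⟂ v and does no work; only the electric force changes KE.
ΔKE = F_E · d = |q|E d = (1.602×10⁻¹⁹)(3830)(0.147) ≈ 9.02×10⁻¹⁷ J.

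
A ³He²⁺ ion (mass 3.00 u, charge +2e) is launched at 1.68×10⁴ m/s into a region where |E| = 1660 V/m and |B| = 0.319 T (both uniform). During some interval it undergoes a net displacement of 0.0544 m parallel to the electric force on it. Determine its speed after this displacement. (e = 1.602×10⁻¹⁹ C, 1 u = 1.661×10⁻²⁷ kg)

B does no work; ΔKE = |q|E d.
½mv_f² = ½mv₀² + |q|Ed = ½(4.983×10⁻²⁷)(1.68×10⁴)² + (3.204×10⁻¹⁹)(1660)(0.0544) ≈ 7.032×10⁻¹⁹ J + 2.893×10⁻¹⁷ J ≈ 2.964×10⁻¹⁷ J.
v_f = √(2·2.964×10⁻¹⁷/4.983×10⁻²⁷) ≈ 1.09×10⁵ m/s.

v_f ≈ 1.09×10⁵ m/s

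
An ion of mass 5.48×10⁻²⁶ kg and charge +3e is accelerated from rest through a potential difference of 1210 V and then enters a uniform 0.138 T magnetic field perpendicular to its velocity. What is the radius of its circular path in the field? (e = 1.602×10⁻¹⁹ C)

Acceleration: |q|V = ½mv² ⇒ v = √(2|q|V/m) = √(2·4.806×10⁻¹⁹·1210/5.48×10⁻²⁶) ≈ 1.457×10⁵ m/s.
In the field: r = mv/(|q|B) = (5.48×10⁻²⁶)(1.457×10⁵)/((4.806×10⁻¹⁹)(0.138)) ≈ 0.120 m.

r ≈ 0.120 m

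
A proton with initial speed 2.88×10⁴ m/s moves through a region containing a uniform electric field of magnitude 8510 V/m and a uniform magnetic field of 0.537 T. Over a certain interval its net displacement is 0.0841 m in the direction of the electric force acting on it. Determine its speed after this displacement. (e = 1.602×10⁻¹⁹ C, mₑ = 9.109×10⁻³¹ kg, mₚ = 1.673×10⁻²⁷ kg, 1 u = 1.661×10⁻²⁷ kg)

B does no work; ΔKE = |q|E d.
½mv_f² = ½mv₀² + |q|Ed = ½(1.673×10⁻²⁷)(2.88×10⁴)² + (1.602×10⁻¹⁹)(8510)(0.0841) ≈ 6.938×10⁻¹⁹ J + 1.147×10⁻¹⁶ J ≈ 1.153×10⁻¹⁶ J.
v_f = √(2·1.153×10⁻¹⁶/1.673×10⁻²⁷) ≈ 3.71×10⁵ m/s.

v_f ≈ 3.71×10⁵ m/s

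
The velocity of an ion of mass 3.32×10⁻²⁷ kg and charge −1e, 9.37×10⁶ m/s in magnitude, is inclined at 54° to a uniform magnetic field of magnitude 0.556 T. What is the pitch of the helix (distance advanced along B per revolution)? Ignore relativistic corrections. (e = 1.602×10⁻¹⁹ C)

v∥ = v cosθ = 9.37×10⁶·cos54° ≈ 5.508×10⁶ m/s.
T = 2πm/(|q|B) = 2π(3.32×10⁻²⁷)/((1.602×10⁻¹⁹)(0.556)) ≈ 2.342×10⁻⁷ s.
pitch = v∥ T = (5.508×10⁶)(2.342×10⁻⁷) ≈ 1.29 m.

p ≈ 1.29 m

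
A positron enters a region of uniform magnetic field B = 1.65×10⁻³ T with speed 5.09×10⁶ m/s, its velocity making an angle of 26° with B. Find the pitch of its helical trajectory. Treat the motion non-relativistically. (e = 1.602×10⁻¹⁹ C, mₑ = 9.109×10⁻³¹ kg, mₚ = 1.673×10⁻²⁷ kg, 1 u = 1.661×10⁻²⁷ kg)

v∥ = v cosθ = 5.09×10⁶·cos26° ≈ 4.575×10⁶ m/s.
T = 2πm/(|q|B) = 2π(9.109×10⁻³¹)/((1.602×10⁻¹⁹)(1.65×10⁻³)) ≈ 2.165×10⁻⁸ s.
pitch = v∥ T = (4.575×10⁶)(2.165×10⁻⁸) ≈ 0.0991 m.

p ≈ 0.0991 m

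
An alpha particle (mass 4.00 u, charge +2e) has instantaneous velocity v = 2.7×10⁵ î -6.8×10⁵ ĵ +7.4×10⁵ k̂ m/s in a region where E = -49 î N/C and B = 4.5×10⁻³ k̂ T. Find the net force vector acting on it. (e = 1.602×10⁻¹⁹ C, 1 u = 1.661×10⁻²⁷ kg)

F ≈ (-9.96×10⁻¹⁶, -3.89×10⁻¹⁶, 0) N

v×B = (-3060, -1220, 0) N/C.
E + v×B = (-3110, -1220, 0) N/C.
F = q(E + v×B) = (3.204×10⁻¹⁹ C)·(-3110, -1220, 0) = (-9.96×10⁻¹⁶, -3.89×10⁻¹⁶, 0) N.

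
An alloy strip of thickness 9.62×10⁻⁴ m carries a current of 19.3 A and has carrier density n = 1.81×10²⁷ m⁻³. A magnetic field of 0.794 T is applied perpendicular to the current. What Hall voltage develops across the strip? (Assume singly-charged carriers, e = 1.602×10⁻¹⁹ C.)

V_H = IB/(n e t).
V_H = (19.3)(0.794)/((1.81×10²⁷)(1.602×10⁻¹⁹)(9.62×10⁻⁴)) ≈ 5.49×10⁻⁵ V.

V_H ≈ 5.49×10⁻⁵ V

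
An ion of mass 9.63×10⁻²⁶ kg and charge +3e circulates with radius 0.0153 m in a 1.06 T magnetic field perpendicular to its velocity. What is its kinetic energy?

v = |q|Br/m, then KE = ½mv² = (qBr)²/(2m).
v = (4.806×10⁻¹⁹)(1.06)(0.0153)/9.63×10⁻²⁶ ≈ 8.094×10⁴ m/s.
KE = ½(9.63×10⁻²⁶)(8.094×10⁴)² ≈ 3.15×10⁻¹⁶ J.

KE ≈ 3.15×10⁻¹⁶ J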